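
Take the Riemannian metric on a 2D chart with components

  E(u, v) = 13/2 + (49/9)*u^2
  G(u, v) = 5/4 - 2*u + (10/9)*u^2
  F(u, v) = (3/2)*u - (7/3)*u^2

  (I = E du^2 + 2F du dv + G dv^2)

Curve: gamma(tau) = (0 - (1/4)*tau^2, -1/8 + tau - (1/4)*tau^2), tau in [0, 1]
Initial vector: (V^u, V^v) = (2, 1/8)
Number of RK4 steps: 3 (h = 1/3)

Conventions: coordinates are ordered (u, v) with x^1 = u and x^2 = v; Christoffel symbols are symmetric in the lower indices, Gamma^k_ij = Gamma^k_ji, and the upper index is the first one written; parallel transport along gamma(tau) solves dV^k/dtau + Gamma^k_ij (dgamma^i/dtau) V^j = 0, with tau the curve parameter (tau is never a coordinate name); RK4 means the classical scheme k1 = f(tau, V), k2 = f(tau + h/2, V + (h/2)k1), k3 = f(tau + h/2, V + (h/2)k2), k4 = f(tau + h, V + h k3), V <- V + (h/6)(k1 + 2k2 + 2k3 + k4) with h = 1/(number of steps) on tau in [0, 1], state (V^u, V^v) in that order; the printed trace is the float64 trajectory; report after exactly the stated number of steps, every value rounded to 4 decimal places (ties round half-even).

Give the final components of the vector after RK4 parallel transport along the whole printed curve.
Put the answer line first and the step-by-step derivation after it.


Answer: V^u = 1.8792, V^v = 1.6843

gamma'(tau) = (-(1/2)*tau, 1 - (1/2)*tau); f(tau, V)^k = -Gamma^k_ij(gamma(tau)) gamma'^i(tau) V^j; h = 1/3; intermediate values shown to 6 dp
curve data and Christoffel symbols at the stage parameters:
  tau = 0.000000: gamma = (0.000000, -0.125000), gamma' = (0.000000, 1.000000); Gamma_uuu = 0.000000, Gamma_uuv = 0.000000, Gamma_uvv = 0.153846, Gamma_vuu = 1.200000, Gamma_vuv = -0.800000, Gamma_vvv = 0.000000
  tau = 0.166667: gamma = (-0.006944, 0.034722), gamma' = (-0.083333, 0.916667); Gamma_uuu = -0.003853, Gamma_uuv = -0.001291, Gamma_uvv = 0.155029, Gamma_vuu = 1.212371, Gamma_vuv = -0.797291, Gamma_vvv = 0.001291
  tau = 0.333333: gamma = (-0.027778, 0.180556), gamma' = (-0.166667, 0.833333); Gamma_uuu = -0.014919, Gamma_uuv = -0.005275, Gamma_uvv = 0.158527, Gamma_vuu = 1.246911, Gamma_vuv = -0.789255, Gamma_vvv = 0.005275
  tau = 0.500000: gamma = (-0.062500, 0.312500), gamma' = (-0.250000, 0.750000); Gamma_uuu = -0.031728, Gamma_uuv = -0.012244, Gamma_uvv = 0.164186, Gamma_vuu = 1.296564, Gamma_vuv = -0.776244, Gamma_vvv = 0.012244
  tau = 0.666667: gamma = (-0.111111, 0.430556), gamma' = (-0.333333, 0.666667); Gamma_uuu = -0.051885, Gamma_uuv = -0.022593, Gamma_uvv = 0.171743, Gamma_vuu = 1.351587, Gamma_vuv = -0.759030, Gamma_vvv = 0.022593
  tau = 0.833333: gamma = (-0.173611, 0.534722), gamma' = (-0.416667, 0.583333); Gamma_uuu = -0.072254, Gamma_uuv = -0.036675, Gamma_uvv = 0.180824, Gamma_vuu = 1.402018, Gamma_vuv = -0.738960, Gamma_vvv = 0.036675
  tau = 1.000000: gamma = (-0.250000, 0.625000), gamma' = (-0.500000, 0.500000); Gamma_uuu = -0.089334, Gamma_uuv = -0.054665, Gamma_uvv = 0.190964, Gamma_vuu = 1.440076, Gamma_vuv = -0.717939, Gamma_vvv = 0.054665
step 0: V^u = 2.0000, V^v = 0.1250
step 1: k1 = (-0.019231, 1.600000), k2 = (-0.053979, 1.634609), k3 = (-0.054804, 1.629401), k4 = (-0.085069, 1.624426); V <- V + (h/6)(k1 + 2k2 + 2k3 + k4): V^u = 1.9821, V^v = 0.6668
step 2: k1 = (-0.084891, 1.624942), k2 = (-0.115867, 1.593051), k3 = (-0.115203, 1.589452), k4 = (-0.150360, 1.538481); V <- V + (h/6)(k1 + 2k2 + 2k3 + k4): V^u = 1.9434, V^v = 1.1962
step 3: k1 = (-0.150303, 1.538277), k2 = (-0.192124, 1.469236), k3 = (-0.190674, 1.465949), k4 = (-0.239505, 1.377491); V <- V + (h/6)(k1 + 2k2 + 2k3 + k4): V^u = 1.8792, V^v = 1.6843


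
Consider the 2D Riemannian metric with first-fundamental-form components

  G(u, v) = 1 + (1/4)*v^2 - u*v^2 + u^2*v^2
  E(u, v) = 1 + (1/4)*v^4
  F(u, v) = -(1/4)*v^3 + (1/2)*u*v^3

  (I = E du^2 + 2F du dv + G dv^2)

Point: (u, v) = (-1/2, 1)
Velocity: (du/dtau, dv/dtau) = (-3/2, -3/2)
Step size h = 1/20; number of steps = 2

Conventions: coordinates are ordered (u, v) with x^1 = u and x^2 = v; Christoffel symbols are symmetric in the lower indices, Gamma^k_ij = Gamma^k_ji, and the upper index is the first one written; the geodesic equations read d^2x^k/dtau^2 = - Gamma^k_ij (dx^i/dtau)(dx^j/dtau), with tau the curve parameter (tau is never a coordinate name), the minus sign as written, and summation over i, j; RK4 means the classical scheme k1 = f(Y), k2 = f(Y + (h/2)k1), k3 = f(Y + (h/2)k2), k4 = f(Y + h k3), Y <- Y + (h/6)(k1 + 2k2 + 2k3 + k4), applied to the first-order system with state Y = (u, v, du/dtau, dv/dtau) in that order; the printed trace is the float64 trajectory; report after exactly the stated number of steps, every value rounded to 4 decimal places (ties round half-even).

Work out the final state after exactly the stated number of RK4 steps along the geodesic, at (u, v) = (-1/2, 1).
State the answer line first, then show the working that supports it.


Answer: u = -0.6520, v = 0.8544, du/dtau = -1.5364, dv/dtau = -1.4167

f(Y) = (du/dtau, dv/dtau, -Gamma^u_ij Y'^i Y'^j, -Gamma^v_ij Y'^i Y'^j) with the Gammas evaluated at the stage position; h = 0.050000; intermediate values shown to 6 dp
step 0: u = -0.5000, v = 1.0000, du/dtau = -1.5000, dv/dtau = -1.5000
step 1:
  k1: at (u, v) = (-0.500000, 1.000000), (du/dtau, dv/dtau) = (-1.500000, -1.500000); Gamma_uuu = 0.000000, Gamma_uuv = 0.222222, Gamma_uvv = -0.222222, Gamma_vuu = 0.000000, Gamma_vuv = -0.444444, Gamma_vvv = 0.444444; k1 = (-1.500000, -1.500000, -0.500000, 1.000000)
  k2: at (u, v) = (-0.537500, 0.962500), (du/dtau, dv/dtau) = (-1.512500, -1.475000); Gamma_uuu = 0.000000, Gamma_uuv = 0.201575, Gamma_uvv = -0.217282, Gamma_vuu = 0.000000, Gamma_vuv = -0.434564, Gamma_vvv = 0.468427; k2 = (-1.512500, -1.475000, -0.426678, 0.919852)
  k3: at (u, v) = (-0.537813, 0.963125), (du/dtau, dv/dtau) = (-1.510667, -1.477004); Gamma_uuu = 0.000000, Gamma_uuv = 0.201744, Gamma_uvv = -0.217389, Gamma_vuu = 0.000000, Gamma_vuv = -0.434778, Gamma_vvv = 0.468493; k3 = (-1.510667, -1.477004, -0.426045, 0.918167)
  k4: at (u, v) = (-0.575533, 0.926150), (du/dtau, dv/dtau) = (-1.521302, -1.454092); Gamma_uuu = 0.000000, Gamma_uuv = 0.182525, Gamma_uvv = -0.211966, Gamma_vuu = 0.000000, Gamma_vuv = -0.423931, Gamma_vvv = 0.492309; k4 = (-1.521302, -1.454092, -0.359356, 0.834637)
  Y <- Y + (h/6)(k1 + 2k2 + 2k3 + k4): u = -0.5756, v = 0.9262, du/dtau = -1.5214, dv/dtau = -1.4541
step 2:
  k1: at (u, v) = (-0.575564, 0.926183), (du/dtau, dv/dtau) = (-1.521373, -1.454078); Gamma_uuu = 0.000000, Gamma_uuv = 0.182532, Gamma_uvv = -0.211972, Gamma_vuu = 0.000000, Gamma_vuv = -0.423944, Gamma_vvv = 0.492320; k1 = (-1.521373, -1.454078, -0.359411, 0.834759)
  k2: at (u, v) = (-0.613598, 0.889831), (du/dtau, dv/dtau) = (-1.530359, -1.433209); Gamma_uuu = 0.000000, Gamma_uuv = 0.164723, Gamma_uvv = -0.206146, Gamma_vuu = 0.000000, Gamma_vuv = -0.412291, Gamma_vvv = 0.515971; k2 = (-1.530359, -1.433209, -0.299139, 0.748727)
  k3: at (u, v) = (-0.613823, 0.890352), (du/dtau, dv/dtau) = (-1.528852, -1.435360); Gamma_uuu = 0.000000, Gamma_uuv = 0.164865, Gamma_uvv = -0.206244, Gamma_vuu = 0.000000, Gamma_vuv = -0.412489, Gamma_vvv = 0.516019; k3 = (-1.528852, -1.435360, -0.298659, 0.747240)
  k4: at (u, v) = (-0.652006, 0.854415), (du/dtau, dv/dtau) = (-1.536306, -1.416716); Gamma_uuu = 0.000000, Gamma_uuv = 0.148365, Gamma_uvv = -0.200040, Gamma_vuu = 0.000000, Gamma_vuv = -0.400080, Gamma_vvv = 0.539427; k4 = (-1.536306, -1.416716, -0.244337, 0.658879)
  Y <- Y + (h/6)(k1 + 2k2 + 2k3 + k4): u = -0.6520, v = 0.8544, du/dtau = -1.5364, dv/dtau = -1.4167


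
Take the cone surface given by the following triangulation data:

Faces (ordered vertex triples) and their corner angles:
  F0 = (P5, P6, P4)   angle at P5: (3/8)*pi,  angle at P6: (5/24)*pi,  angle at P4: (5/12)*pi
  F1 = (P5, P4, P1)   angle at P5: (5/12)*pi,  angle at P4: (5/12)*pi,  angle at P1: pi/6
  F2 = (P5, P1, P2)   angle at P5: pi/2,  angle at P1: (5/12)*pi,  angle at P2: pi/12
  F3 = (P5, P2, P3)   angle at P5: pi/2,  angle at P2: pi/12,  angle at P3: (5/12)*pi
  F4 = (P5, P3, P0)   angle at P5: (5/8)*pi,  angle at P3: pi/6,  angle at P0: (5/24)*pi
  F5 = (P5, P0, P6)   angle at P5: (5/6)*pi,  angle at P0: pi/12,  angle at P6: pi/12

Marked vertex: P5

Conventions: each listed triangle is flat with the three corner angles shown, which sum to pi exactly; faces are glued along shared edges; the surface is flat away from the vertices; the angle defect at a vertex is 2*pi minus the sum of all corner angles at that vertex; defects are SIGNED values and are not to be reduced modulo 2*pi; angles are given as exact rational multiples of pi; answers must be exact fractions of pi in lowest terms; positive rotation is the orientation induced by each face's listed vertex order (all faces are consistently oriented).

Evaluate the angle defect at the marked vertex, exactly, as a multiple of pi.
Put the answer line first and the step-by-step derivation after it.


Answer: defect(P5) = (-5/4)*pi

Sum of corner angles at P5: (13/4)*pi
defect = 2*pi - (13/4)*pi


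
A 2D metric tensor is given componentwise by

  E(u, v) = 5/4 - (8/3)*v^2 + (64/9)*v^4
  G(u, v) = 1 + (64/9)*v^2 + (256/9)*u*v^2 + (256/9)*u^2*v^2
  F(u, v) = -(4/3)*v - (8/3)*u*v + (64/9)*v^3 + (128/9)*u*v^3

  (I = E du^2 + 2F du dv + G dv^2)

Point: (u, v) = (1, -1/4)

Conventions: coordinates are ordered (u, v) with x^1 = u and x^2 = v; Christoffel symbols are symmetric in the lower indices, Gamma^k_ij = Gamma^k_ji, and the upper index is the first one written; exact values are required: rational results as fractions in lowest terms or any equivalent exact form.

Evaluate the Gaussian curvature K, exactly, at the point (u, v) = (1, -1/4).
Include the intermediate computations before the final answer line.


E = 10/9, F = 2/3, G = 5, EG - F^2 = 46/9 at the point
E_u = 0, E_v = 8/9, F_u = 4/9, F_v = 0, G_u = 16/3, G_v = -32
E_vv = 0, F_uv = 0, G_uu = 32/9
Apply the Brioschi formula K = (det M1 - det M2)/(EG - F^2)^2 over the derivative matrices of E, F, G.
M1 = [[-E_vv/2 + F_uv - G_uu/2, E_u/2, F_u - E_v/2], [F_v - G_u/2, E, F], [G_v/2, F, G]] = [[-16/9, 0, 0], [-8/3, 10/9, 2/3], [-16, 2/3, 5]]; det M1 = -736/81
M2 = [[0, E_v/2, G_u/2], [E_v/2, E, F], [G_u/2, F, G]] = [[0, 4/9, 8/3], [4/9, 10/9, 2/3], [8/3, 2/3, 5]]; det M2 = -592/81
det M1 - det M2 = -16/9; K = -16/9 / (46/9)^2 = -36/529

Answer: K = -36/529


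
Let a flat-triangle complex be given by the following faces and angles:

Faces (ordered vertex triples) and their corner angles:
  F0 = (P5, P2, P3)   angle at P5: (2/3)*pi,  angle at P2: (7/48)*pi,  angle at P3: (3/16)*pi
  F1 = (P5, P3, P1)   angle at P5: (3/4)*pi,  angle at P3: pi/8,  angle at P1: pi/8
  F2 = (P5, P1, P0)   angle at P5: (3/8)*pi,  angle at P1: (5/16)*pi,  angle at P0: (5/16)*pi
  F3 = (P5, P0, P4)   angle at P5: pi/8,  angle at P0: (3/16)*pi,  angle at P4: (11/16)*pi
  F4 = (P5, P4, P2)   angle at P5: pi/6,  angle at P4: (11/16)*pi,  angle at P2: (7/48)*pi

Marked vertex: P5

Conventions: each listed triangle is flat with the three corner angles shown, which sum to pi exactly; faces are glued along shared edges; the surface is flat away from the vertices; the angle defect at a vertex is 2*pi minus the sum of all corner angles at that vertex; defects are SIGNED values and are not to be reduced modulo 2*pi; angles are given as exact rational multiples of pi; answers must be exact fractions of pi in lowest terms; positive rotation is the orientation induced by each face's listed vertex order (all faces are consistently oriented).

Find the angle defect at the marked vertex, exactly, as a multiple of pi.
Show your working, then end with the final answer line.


Sum of corner angles at P5: (25/12)*pi
defect = 2*pi - (25/12)*pi

Answer: defect(P5) = -pi/12


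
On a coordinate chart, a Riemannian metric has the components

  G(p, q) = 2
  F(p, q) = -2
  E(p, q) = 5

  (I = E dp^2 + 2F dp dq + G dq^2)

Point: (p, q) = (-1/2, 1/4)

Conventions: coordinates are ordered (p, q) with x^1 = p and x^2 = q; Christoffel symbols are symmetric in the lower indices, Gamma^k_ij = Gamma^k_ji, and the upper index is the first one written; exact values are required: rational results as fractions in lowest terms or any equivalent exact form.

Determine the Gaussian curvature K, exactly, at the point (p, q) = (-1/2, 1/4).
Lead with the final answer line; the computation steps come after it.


Answer: K = 0

E = 5, F = -2, G = 2, EG - F^2 = 6 at the point
E_p = 0, E_q = 0, F_p = 0, F_q = 0, G_p = 0, G_q = 0
E_qq = 0, F_pq = 0, G_pp = 0
Evaluate Brioschi's two determinant matrices M1, M2 and divide by (EG - F^2)^2.
M1 = [[-E_qq/2 + F_pq - G_pp/2, E_p/2, F_p - E_q/2], [F_q - G_p/2, E, F], [G_q/2, F, G]] = [[0, 0, 0], [0, 5, -2], [0, -2, 2]]; det M1 = 0
M2 = [[0, E_q/2, G_p/2], [E_q/2, E, F], [G_p/2, F, G]] = [[0, 0, 0], [0, 5, -2], [0, -2, 2]]; det M2 = 0
det M1 - det M2 = 0; K = 0 / (6)^2 = 0


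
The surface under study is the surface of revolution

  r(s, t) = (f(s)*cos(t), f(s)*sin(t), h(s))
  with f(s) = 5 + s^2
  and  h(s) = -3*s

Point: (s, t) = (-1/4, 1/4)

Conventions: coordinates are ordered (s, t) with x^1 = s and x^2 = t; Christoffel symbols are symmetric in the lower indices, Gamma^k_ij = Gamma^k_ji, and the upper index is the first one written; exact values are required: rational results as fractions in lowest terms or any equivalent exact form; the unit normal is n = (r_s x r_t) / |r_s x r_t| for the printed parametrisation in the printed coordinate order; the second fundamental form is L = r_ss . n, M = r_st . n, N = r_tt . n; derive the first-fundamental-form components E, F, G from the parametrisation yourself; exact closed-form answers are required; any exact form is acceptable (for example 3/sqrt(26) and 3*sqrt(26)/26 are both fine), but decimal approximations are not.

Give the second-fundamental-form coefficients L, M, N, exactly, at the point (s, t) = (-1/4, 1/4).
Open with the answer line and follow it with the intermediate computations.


Answer: L = 12*sqrt(37)/37, M = 0, N = -243*sqrt(37)/296

f = 81/16, f' = -1/2, f'' = 2, h' = -3, h'' = 0
E = 37/4, F = 0, G = 6561/256; answer radicand W^2 = 37/4
unnormalised second-form numerators: l = 6, m = 0, n = -243/16; L = l/sqrt(37/4), and similarly M = m/sqrt(W^2), N = n/sqrt(W^2)


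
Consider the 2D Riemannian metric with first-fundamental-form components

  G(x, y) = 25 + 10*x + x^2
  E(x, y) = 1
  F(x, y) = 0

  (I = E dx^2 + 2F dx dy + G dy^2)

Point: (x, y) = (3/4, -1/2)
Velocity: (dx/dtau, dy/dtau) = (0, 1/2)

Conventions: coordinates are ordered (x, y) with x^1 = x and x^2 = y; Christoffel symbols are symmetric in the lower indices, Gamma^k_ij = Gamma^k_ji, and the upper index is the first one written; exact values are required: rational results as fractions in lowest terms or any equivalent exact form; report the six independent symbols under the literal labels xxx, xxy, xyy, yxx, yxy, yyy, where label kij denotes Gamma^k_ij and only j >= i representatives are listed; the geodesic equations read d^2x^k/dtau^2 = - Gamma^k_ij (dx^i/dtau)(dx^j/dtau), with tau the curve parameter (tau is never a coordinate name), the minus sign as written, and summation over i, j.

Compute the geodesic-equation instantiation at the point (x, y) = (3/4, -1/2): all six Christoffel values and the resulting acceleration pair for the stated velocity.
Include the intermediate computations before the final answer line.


E = 1, F = 0, G = 529/16 at the point
E_x = 0, E_y = 0, F_x = 0, F_y = 0, G_x = 23/2, G_y = 0
EG - F^2 = 529/16;  g^inv = (16/529) * [[529/16, 0], [0, 1]]
first-kind symbols [ij,l] = (1/2)(d_i g_jl + d_j g_il - d_l g_ij): [xx,x] = E_x/2 = 0, [xx,y] = F_x - E_y/2 = 0, [xy,x] = E_y/2 = 0, [xy,y] = G_x/2 = 23/4, [yy,x] = F_y - G_x/2 = -23/4, [yy,y] = G_y/2 = 0
Gamma^x_ij = (G*[ij,x] - F*[ij,y])/(EG - F^2), Gamma^y_ij = (E*[ij,y] - F*[ij,x])/(EG - F^2)
Gamma_xxx = 0, Gamma_xxy = 0, Gamma_xyy = -23/4, Gamma_yxx = 0, Gamma_yxy = 4/23, Gamma_yyy = 0
d^2x/dtau^2 = -(Gamma_xxx*(0)^2 + 2*Gamma_xxy*(0)*(1/2) + Gamma_xyy*(1/2)^2) = 23/16
d^2y/dtau^2 = -(Gamma_yxx*(0)^2 + 2*Gamma_yxy*(0)*(1/2) + Gamma_yyy*(1/2)^2) = 0

Answer: Gamma_xxx = 0, Gamma_xxy = 0, Gamma_xyy = -23/4, Gamma_yxx = 0, Gamma_yxy = 4/23, Gamma_yyy = 0; accelerations (d^2x/dtau^2, d^2y/dtau^2) = (23/16, 0)


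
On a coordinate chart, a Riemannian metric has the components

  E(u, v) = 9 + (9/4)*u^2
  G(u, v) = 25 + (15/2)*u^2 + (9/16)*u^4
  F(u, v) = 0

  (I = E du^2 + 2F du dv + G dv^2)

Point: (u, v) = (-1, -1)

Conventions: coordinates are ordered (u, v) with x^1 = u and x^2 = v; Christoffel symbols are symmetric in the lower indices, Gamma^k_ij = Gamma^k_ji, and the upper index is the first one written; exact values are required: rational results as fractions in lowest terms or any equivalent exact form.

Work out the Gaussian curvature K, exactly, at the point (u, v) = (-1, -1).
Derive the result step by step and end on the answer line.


E = 45/4, F = 0, G = 529/16, EG - F^2 = 23805/64 at the point
E_u = -9/2, E_v = 0, F_u = 0, F_v = 0, G_u = -69/4, G_v = 0
E_vv = 0, F_uv = 0, G_uu = 87/4
Compute both Brioschi determinants and normalise by (EG - F^2)^2.
M1 = [[-E_vv/2 + F_uv - G_uu/2, E_u/2, F_u - E_v/2], [F_v - G_u/2, E, F], [G_v/2, F, G]] = [[-87/8, -9/4, 0], [69/8, 45/4, 0], [0, 0, 529/16]]; det M1 = -871263/256
M2 = [[0, E_v/2, G_u/2], [E_v/2, E, F], [G_u/2, F, G]] = [[0, 0, -69/8], [0, 45/4, 0], [-69/8, 0, 529/16]]; det M2 = -214245/256
det M1 - det M2 = -328509/128; K = -328509/128 / (23805/64)^2 = -32/1725

Answer: K = -32/1725


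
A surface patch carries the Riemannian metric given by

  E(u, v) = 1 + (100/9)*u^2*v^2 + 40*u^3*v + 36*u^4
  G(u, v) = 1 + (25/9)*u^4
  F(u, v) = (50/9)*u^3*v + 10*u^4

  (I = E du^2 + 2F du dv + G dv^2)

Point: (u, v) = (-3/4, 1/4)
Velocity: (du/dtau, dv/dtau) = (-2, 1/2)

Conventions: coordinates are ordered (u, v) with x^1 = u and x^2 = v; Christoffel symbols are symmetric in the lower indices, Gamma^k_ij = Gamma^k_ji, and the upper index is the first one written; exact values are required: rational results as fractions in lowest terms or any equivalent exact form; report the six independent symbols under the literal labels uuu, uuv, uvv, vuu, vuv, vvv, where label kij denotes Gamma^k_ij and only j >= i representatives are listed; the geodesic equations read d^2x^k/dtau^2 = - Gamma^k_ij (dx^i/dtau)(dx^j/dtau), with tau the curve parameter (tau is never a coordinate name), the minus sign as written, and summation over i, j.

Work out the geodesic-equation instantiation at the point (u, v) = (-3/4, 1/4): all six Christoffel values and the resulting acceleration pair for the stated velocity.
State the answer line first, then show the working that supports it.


Answer: Gamma_uuu = -17248/7251, Gamma_uuv = -1760/2417, Gamma_uvv = 0, Gamma_vuu = -1960/2417, Gamma_vuv = -600/2417, Gamma_vvv = 0; accelerations (d^2u/dtau^2, d^2v/dtau^2) = (58432/7251, 6640/2417)

E = 137/16, F = 165/64, G = 481/256 at the point
E_u = -539/12, E_v = -55/4, F_u = -465/32, F_v = -75/32, G_u = -75/16, G_v = 0
EG - F^2 = 2417/256;  g^inv = (256/2417) * [[481/256, -165/64], [-165/64, 137/16]]
first-kind symbols [ij,l] = (1/2)(d_i g_jl + d_j g_il - d_l g_ij): [uu,u] = E_u/2 = -539/24, [uu,v] = F_u - E_v/2 = -245/32, [uv,u] = E_v/2 = -55/8, [uv,v] = G_u/2 = -75/32, [vv,u] = F_v - G_u/2 = 0, [vv,v] = G_v/2 = 0
Gamma^u_ij = (G*[ij,u] - F*[ij,v])/(EG - F^2), Gamma^v_ij = (E*[ij,v] - F*[ij,u])/(EG - F^2)
Gamma_uuu = -17248/7251, Gamma_uuv = -1760/2417, Gamma_uvv = 0, Gamma_vuu = -1960/2417, Gamma_vuv = -600/2417, Gamma_vvv = 0
d^2u/dtau^2 = -(Gamma_uuu*(-2)^2 + 2*Gamma_uuv*(-2)*(1/2) + Gamma_uvv*(1/2)^2) = 58432/7251
d^2v/dtau^2 = -(Gamma_vuu*(-2)^2 + 2*Gamma_vuv*(-2)*(1/2) + Gamma_vvv*(1/2)^2) = 6640/2417


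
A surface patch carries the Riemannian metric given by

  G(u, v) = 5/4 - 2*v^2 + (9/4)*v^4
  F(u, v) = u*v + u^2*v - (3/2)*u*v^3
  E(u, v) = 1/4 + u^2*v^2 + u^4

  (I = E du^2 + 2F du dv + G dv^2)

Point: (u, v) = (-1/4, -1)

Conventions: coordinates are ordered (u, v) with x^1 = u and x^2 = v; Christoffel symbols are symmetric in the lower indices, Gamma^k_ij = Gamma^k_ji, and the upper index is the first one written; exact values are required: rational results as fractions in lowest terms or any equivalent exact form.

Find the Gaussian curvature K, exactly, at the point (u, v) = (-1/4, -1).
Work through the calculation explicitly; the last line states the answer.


E = 81/256, F = -3/16, G = 3/2, EG - F^2 = 225/512 at the point
E_u = -9/16, E_v = -1/8, F_u = 1, F_v = 15/16, G_u = 0, G_v = -5
E_vv = 1/8, F_uv = -4, G_uu = 0
Using the Brioschi determinant formula for K from the metric derivatives:
M1 = [[-E_vv/2 + F_uv - G_uu/2, E_u/2, F_u - E_v/2], [F_v - G_u/2, E, F], [G_v/2, F, G]] = [[-65/16, -9/32, 17/16], [15/16, 81/256, -3/16], [-5/2, -3/16, 3/2]]; det M1 = -3555/4096
M2 = [[0, E_v/2, G_u/2], [E_v/2, E, F], [G_u/2, F, G]] = [[0, -1/16, 0], [-1/16, 81/256, -3/16], [0, -3/16, 3/2]]; det M2 = -3/512
det M1 - det M2 = -3531/4096; K = -3531/4096 / (225/512)^2 = -75328/16875

Answer: K = -75328/16875


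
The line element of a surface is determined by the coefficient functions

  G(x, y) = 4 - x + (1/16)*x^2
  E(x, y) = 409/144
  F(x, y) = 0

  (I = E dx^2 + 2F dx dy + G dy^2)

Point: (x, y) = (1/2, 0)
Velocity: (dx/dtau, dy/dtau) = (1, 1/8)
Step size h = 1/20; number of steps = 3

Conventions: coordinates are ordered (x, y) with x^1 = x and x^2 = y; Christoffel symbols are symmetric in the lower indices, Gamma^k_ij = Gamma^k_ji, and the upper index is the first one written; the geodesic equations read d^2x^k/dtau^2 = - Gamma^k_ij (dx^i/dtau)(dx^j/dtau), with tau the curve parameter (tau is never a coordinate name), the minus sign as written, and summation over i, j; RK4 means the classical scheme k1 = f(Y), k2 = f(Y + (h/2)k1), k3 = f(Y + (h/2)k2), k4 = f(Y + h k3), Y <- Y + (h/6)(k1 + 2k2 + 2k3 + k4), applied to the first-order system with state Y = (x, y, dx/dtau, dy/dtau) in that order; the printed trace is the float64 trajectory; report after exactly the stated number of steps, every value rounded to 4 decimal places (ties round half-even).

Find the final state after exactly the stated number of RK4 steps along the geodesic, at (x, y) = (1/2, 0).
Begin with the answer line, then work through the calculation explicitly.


Answer: x = 0.6500, y = 0.0191, dx/dtau = 0.9996, dy/dtau = 0.1302

f(Y) = (dx/dtau, dy/dtau, -Gamma^x_ij Y'^i Y'^j, -Gamma^y_ij Y'^i Y'^j) with the Gammas evaluated at the stage position; h = 0.050000; intermediate values shown to 6 dp
step 0: x = 0.5000, y = 0.0000, dx/dtau = 1.0000, dy/dtau = 0.1250
step 1:
  k1: at (x, y) = (0.500000, 0.000000), (dx/dtau, dy/dtau) = (1.000000, 0.125000); Gamma_xxx = 0.000000, Gamma_xxy = 0.000000, Gamma_xyy = 0.165037, Gamma_yxx = 0.000000, Gamma_yxy = -0.133333, Gamma_yyy = 0.000000; k1 = (1.000000, 0.125000, -0.002579, 0.033333)
  k2: at (x, y) = (0.525000, 0.003125), (dx/dtau, dy/dtau) = (0.999936, 0.125833); Gamma_xxx = 0.000000, Gamma_xxy = 0.000000, Gamma_xyy = 0.164487, Gamma_yxx = 0.000000, Gamma_yxy = -0.133779, Gamma_yyy = 0.000000; k2 = (0.999936, 0.125833, -0.002604, 0.033666)
  k3: at (x, y) = (0.524998, 0.003146), (dx/dtau, dy/dtau) = (0.999935, 0.125842); Gamma_xxx = 0.000000, Gamma_xxy = 0.000000, Gamma_xyy = 0.164487, Gamma_yxx = 0.000000, Gamma_yxy = -0.133779, Gamma_yyy = 0.000000; k3 = (0.999935, 0.125842, -0.002605, 0.033668)
  k4: at (x, y) = (0.549997, 0.006292), (dx/dtau, dy/dtau) = (0.999870, 0.126683); Gamma_xxx = 0.000000, Gamma_xxy = 0.000000, Gamma_xyy = 0.163937, Gamma_yxx = 0.000000, Gamma_yxy = -0.134228, Gamma_yyy = 0.000000; k4 = (0.999870, 0.126683, -0.002631, 0.034005)
  Y <- Y + (h/6)(k1 + 2k2 + 2k3 + k4): x = 0.5500, y = 0.0063, dx/dtau = 0.9999, dy/dtau = 0.1267
step 2:
  k1: at (x, y) = (0.549997, 0.006292), (dx/dtau, dy/dtau) = (0.999870, 0.126683); Gamma_xxx = 0.000000, Gamma_xxy = 0.000000, Gamma_xyy = 0.163937, Gamma_yxx = 0.000000, Gamma_yxy = -0.134228, Gamma_yyy = 0.000000; k1 = (0.999870, 0.126683, -0.002631, 0.034005)
  k2: at (x, y) = (0.574993, 0.009459), (dx/dtau, dy/dtau) = (0.999804, 0.127533); Gamma_xxx = 0.000000, Gamma_xxy = 0.000000, Gamma_xyy = 0.163386, Gamma_yxx = 0.000000, Gamma_yxy = -0.134680, Gamma_yyy = 0.000000; k2 = (0.999804, 0.127533, -0.002657, 0.034346)
  k3: at (x, y) = (0.574992, 0.009480), (dx/dtau, dy/dtau) = (0.999803, 0.127542); Gamma_xxx = 0.000000, Gamma_xxy = 0.000000, Gamma_xyy = 0.163386, Gamma_yxx = 0.000000, Gamma_yxy = -0.134680, Gamma_yyy = 0.000000; k3 = (0.999803, 0.127542, -0.002658, 0.034348)
  k4: at (x, y) = (0.599987, 0.012669), (dx/dtau, dy/dtau) = (0.999737, 0.128401); Gamma_xxx = 0.000000, Gamma_xxy = 0.000000, Gamma_xyy = 0.162836, Gamma_yxx = 0.000000, Gamma_yxy = -0.135135, Gamma_yyy = 0.000000; k4 = (0.999737, 0.128401, -0.002685, 0.034694)
  Y <- Y + (h/6)(k1 + 2k2 + 2k3 + k4): x = 0.6000, y = 0.0127, dx/dtau = 0.9997, dy/dtau = 0.1284
step 3:
  k1: at (x, y) = (0.599987, 0.012669), (dx/dtau, dy/dtau) = (0.999737, 0.128401); Gamma_xxx = 0.000000, Gamma_xxy = 0.000000, Gamma_xyy = 0.162836, Gamma_yxx = 0.000000, Gamma_yxy = -0.135135, Gamma_yyy = 0.000000; k1 = (0.999737, 0.128401, -0.002685, 0.034694)
  k2: at (x, y) = (0.624980, 0.015879), (dx/dtau, dy/dtau) = (0.999670, 0.129268); Gamma_xxx = 0.000000, Gamma_xxy = 0.000000, Gamma_xyy = 0.162286, Gamma_yxx = 0.000000, Gamma_yxy = -0.135593, Gamma_yyy = 0.000000; k2 = (0.999670, 0.129268, -0.002712, 0.035044)
  k3: at (x, y) = (0.624979, 0.015901), (dx/dtau, dy/dtau) = (0.999669, 0.129277); Gamma_xxx = 0.000000, Gamma_xxy = 0.000000, Gamma_xyy = 0.162287, Gamma_yxx = 0.000000, Gamma_yxy = -0.135593, Gamma_yyy = 0.000000; k3 = (0.999669, 0.129277, -0.002712, 0.035046)
  k4: at (x, y) = (0.649970, 0.019133), (dx/dtau, dy/dtau) = (0.999601, 0.130153); Gamma_xxx = 0.000000, Gamma_xxy = 0.000000, Gamma_xyy = 0.161737, Gamma_yxx = 0.000000, Gamma_yxy = -0.136054, Gamma_yyy = 0.000000; k4 = (0.999601, 0.130153, -0.002740, 0.035402)
  Y <- Y + (h/6)(k1 + 2k2 + 2k3 + k4): x = 0.6500, y = 0.0191, dx/dtau = 0.9996, dy/dtau = 0.1302


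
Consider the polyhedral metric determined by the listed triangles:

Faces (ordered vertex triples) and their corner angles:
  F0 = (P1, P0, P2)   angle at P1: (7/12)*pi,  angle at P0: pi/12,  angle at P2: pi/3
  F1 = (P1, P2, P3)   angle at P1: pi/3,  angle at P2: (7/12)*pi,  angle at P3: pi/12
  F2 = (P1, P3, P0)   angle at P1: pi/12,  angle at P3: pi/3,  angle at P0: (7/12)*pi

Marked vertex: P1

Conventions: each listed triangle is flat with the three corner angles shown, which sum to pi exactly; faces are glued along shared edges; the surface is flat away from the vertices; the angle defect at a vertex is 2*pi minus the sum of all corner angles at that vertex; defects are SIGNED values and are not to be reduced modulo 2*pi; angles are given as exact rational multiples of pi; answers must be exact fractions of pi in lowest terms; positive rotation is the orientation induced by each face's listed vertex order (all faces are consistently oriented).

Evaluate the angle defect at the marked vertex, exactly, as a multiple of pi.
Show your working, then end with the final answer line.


Sum of corner angles at P1: pi
defect = 2*pi - pi

Answer: defect(P1) = pi


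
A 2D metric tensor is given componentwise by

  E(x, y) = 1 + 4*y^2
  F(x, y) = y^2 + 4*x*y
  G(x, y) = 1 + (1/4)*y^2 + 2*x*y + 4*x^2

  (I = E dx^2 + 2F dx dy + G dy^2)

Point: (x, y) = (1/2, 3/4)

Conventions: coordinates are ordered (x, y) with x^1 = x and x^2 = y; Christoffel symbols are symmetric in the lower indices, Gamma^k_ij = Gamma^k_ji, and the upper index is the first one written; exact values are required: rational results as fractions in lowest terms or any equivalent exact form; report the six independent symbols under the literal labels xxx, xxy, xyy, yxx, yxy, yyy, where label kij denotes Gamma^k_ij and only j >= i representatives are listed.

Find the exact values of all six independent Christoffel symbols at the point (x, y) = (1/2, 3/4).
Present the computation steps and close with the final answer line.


E = 13/4, F = 33/16, G = 185/64 at the point
E_x = 0, E_y = 6, F_x = 3, F_y = 7/2, G_x = 11/2, G_y = 11/8
EG - F^2 = 329/64;  g^inv = (64/329) * [[185/64, -33/16], [-33/16, 13/4]]
first-kind symbols [ij,l] = (1/2)(d_i g_jl + d_j g_il - d_l g_ij): [xx,x] = E_x/2 = 0, [xx,y] = F_x - E_y/2 = 0, [xy,x] = E_y/2 = 3, [xy,y] = G_x/2 = 11/4, [yy,x] = F_y - G_x/2 = 3/4, [yy,y] = G_y/2 = 11/16
Gamma^x_ij = (G*[ij,x] - F*[ij,y])/(EG - F^2), Gamma^y_ij = (E*[ij,y] - F*[ij,x])/(EG - F^2)

Answer: Gamma_xxx = 0, Gamma_xxy = 192/329, Gamma_xyy = 48/329, Gamma_yxx = 0, Gamma_yxy = 176/329, Gamma_yyy = 44/329


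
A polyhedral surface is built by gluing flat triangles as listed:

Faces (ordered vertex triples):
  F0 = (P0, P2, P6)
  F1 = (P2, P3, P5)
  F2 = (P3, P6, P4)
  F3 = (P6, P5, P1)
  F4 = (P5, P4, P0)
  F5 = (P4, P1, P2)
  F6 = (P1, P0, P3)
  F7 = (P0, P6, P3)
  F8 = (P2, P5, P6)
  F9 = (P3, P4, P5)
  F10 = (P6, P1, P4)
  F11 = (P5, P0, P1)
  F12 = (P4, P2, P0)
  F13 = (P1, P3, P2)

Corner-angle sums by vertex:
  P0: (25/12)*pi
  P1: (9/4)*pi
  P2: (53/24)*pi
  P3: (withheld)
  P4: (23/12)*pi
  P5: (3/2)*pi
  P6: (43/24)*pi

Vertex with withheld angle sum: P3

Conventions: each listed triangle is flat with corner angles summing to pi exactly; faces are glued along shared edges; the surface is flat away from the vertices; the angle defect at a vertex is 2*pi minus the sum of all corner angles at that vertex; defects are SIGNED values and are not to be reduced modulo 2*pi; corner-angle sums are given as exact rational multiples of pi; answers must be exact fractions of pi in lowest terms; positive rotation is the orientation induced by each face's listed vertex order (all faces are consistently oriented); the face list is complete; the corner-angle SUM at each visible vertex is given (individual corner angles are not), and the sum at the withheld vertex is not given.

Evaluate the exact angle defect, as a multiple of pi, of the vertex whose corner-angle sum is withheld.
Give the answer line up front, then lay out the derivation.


Answer: defect(P3) = -pi/4

V = 7, E = 21, F = 14; chi = V - E + F = 0
Gauss-Bonnet: total defect = 2*pi*chi = 0; visible defects sum to pi/4


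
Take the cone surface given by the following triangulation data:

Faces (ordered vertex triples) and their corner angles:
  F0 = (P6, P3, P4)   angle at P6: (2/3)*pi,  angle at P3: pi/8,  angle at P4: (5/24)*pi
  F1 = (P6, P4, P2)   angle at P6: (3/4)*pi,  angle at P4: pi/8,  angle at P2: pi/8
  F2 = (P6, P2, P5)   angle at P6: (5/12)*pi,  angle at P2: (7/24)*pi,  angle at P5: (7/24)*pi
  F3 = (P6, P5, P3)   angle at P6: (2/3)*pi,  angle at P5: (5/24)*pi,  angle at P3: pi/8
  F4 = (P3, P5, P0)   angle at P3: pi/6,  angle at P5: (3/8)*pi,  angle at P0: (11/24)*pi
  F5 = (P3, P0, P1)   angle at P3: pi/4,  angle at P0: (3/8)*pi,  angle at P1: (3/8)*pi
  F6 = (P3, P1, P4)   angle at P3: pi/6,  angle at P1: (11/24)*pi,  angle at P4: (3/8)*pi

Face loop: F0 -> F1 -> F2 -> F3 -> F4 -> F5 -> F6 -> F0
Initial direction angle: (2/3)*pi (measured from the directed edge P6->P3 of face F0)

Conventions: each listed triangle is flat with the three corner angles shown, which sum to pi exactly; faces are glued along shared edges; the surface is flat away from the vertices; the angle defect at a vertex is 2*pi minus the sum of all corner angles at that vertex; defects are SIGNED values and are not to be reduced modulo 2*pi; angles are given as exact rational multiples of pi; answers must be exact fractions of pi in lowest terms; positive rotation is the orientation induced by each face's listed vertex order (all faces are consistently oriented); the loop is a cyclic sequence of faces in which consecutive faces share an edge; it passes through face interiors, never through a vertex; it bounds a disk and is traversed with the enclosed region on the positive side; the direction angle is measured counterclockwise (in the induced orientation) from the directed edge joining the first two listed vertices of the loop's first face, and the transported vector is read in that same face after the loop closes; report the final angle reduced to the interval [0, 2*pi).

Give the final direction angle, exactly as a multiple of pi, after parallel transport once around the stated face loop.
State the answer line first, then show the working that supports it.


Answer: final direction angle = (4/3)*pi

enclosed vertex P3: corner angles sum to (5/6)*pi, defect = 2*pi - (5/6)*pi = (7/6)*pi
enclosed vertex P6: corner angles sum to (5/2)*pi, defect = 2*pi - (5/2)*pi = -pi/2
summing the enclosed defects onto the initial angle, mod 2*pi in the induced orientation:
final angle = (2/3)*pi + (2/3)*pi = (4/3)*pi (mod 2*pi)


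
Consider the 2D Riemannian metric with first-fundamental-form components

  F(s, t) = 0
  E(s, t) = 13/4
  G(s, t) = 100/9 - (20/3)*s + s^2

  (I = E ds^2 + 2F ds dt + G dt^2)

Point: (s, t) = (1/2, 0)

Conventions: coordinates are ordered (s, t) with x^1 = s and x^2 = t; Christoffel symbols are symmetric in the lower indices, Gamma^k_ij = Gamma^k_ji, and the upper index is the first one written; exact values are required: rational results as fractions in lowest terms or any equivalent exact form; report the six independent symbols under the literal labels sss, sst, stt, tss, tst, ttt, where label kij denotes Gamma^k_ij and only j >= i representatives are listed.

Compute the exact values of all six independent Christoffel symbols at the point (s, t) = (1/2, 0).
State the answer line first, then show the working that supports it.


Answer: Gamma_sss = 0, Gamma_sst = 0, Gamma_stt = 34/39, Gamma_tss = 0, Gamma_tst = -6/17, Gamma_ttt = 0

E = 13/4, F = 0, G = 289/36 at the point
E_s = 0, E_t = 0, F_s = 0, F_t = 0, G_s = -17/3, G_t = 0
EG - F^2 = 3757/144;  g^inv = (144/3757) * [[289/36, 0], [0, 13/4]]
first-kind symbols [ij,l] = (1/2)(d_i g_jl + d_j g_il - d_l g_ij): [ss,s] = E_s/2 = 0, [ss,t] = F_s - E_t/2 = 0, [st,s] = E_t/2 = 0, [st,t] = G_s/2 = -17/6, [tt,s] = F_t - G_s/2 = 17/6, [tt,t] = G_t/2 = 0
Gamma^s_ij = (G*[ij,s] - F*[ij,t])/(EG - F^2), Gamma^t_ij = (E*[ij,t] - F*[ij,s])/(EG - F^2)


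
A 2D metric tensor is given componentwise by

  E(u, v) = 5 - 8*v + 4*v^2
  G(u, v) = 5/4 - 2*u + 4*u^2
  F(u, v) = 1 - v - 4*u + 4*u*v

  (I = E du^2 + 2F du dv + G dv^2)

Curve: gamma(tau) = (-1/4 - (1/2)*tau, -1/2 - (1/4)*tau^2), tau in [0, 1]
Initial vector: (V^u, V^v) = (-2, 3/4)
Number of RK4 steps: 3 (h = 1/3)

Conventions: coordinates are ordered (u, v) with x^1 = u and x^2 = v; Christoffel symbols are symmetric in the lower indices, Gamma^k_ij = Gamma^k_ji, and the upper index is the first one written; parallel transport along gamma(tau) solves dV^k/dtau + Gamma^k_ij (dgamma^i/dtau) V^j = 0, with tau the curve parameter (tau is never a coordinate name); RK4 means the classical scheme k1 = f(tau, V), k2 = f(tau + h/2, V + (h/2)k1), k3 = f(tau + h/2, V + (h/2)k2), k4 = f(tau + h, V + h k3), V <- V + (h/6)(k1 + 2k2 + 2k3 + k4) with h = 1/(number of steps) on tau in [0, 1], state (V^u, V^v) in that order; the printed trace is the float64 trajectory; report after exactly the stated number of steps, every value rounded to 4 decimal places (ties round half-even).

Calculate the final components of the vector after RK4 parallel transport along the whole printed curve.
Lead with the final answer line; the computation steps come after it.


Answer: V^u = -1.9509, V^v = 0.7822

gamma'(tau) = (-1/2, -(1/2)*tau); f(tau, V)^k = -Gamma^k_ij(gamma(tau)) gamma'^i(tau) V^j; h = 1/3; intermediate values shown to 6 dp
curve data and Christoffel symbols at the stage parameters:
  tau = 0.000000: gamma = (-0.250000, -0.500000), gamma' = (-0.500000, 0.000000); Gamma_uuu = 0.000000, Gamma_uuv = -0.545455, Gamma_uvv = 0.000000, Gamma_vuu = 0.000000, Gamma_vuv = -0.181818, Gamma_vvv = 0.000000
  tau = 0.166667: gamma = (-0.333333, -0.506944), gamma' = (-0.500000, -0.083333); Gamma_uuu = 0.000000, Gamma_uuv = -0.526690, Gamma_uvv = 0.000000, Gamma_vuu = 0.000000, Gamma_vuv = -0.203880, Gamma_vvv = 0.000000
  tau = 0.333333: gamma = (-0.416667, -0.527778), gamma' = (-0.500000, -0.166667); Gamma_uuu = 0.000000, Gamma_uuv = -0.504459, Gamma_uvv = 0.000000, Gamma_vuu = 0.000000, Gamma_vuv = -0.220127, Gamma_vvv = 0.000000
  tau = 0.500000: gamma = (-0.500000, -0.562500), gamma' = (-0.500000, -0.250000); Gamma_uuu = 0.000000, Gamma_uuv = -0.480192, Gamma_uvv = 0.000000, Gamma_vuu = 0.000000, Gamma_vuv = -0.230492, Gamma_vvv = 0.000000
  tau = 0.666667: gamma = (-0.583333, -0.611111), gamma' = (-0.500000, -0.333333); Gamma_uuu = 0.000000, Gamma_uuv = -0.455100, Gamma_uvv = 0.000000, Gamma_vuu = 0.000000, Gamma_vuv = -0.235397, Gamma_vvv = 0.000000
  tau = 0.833333: gamma = (-0.666667, -0.673611), gamma' = (-0.500000, -0.416667); Gamma_uuu = 0.000000, Gamma_uuv = -0.430096, Gamma_uvv = 0.000000, Gamma_vuu = 0.000000, Gamma_vuv = -0.235571, Gamma_vvv = 0.000000
  tau = 1.000000: gamma = (-0.750000, -0.750000), gamma' = (-0.500000, -0.500000); Gamma_uuu = 0.000000, Gamma_uuv = -0.405797, Gamma_uvv = 0.000000, Gamma_vuu = 0.000000, Gamma_vuv = -0.231884, Gamma_vvv = 0.000000
step 0: V^u = -2.0000, V^v = 0.7500
step 1: k1 = (-0.204545, -0.068182), k2 = (-0.105238, -0.040737), k3 = (-0.107169, -0.041485), k4 = (-0.014528, -0.006339); V <- V + (h/6)(k1 + 2k2 + 2k3 + k4): V^u = -2.0358, V^v = 0.7367
step 2: k1 = (-0.014663, -0.006398), k2 = (0.068055, 0.032667), k3 = (0.064837, 0.031122), k4 = (0.135546, 0.070110); V <- V + (h/6)(k1 + 2k2 + 2k3 + k4): V^u = -2.0143, V^v = 0.7474
step 3: k1 = (0.135508, 0.070090), k2 = (0.193698, 0.106092), k3 = (0.190670, 0.104433), k4 = (0.237101, 0.135487); V <- V + (h/6)(k1 + 2k2 + 2k3 + k4): V^u = -1.9509, V^v = 0.7822


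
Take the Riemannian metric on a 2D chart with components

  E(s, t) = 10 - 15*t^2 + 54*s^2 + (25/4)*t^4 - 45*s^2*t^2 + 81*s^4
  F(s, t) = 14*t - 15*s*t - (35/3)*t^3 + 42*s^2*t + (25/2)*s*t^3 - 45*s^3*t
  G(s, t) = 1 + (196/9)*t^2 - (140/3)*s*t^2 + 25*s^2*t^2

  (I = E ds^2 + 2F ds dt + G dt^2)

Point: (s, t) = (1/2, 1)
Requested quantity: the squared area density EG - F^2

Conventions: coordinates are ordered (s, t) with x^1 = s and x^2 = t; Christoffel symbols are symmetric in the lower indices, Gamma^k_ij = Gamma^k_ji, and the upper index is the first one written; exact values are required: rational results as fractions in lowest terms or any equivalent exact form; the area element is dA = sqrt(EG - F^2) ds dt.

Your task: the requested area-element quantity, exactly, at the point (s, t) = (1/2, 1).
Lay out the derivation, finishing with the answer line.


E = 137/16, F = 143/24, G = 205/36; EG - F^2 = 1909/144

Answer: EG - F^2 = 1909/144


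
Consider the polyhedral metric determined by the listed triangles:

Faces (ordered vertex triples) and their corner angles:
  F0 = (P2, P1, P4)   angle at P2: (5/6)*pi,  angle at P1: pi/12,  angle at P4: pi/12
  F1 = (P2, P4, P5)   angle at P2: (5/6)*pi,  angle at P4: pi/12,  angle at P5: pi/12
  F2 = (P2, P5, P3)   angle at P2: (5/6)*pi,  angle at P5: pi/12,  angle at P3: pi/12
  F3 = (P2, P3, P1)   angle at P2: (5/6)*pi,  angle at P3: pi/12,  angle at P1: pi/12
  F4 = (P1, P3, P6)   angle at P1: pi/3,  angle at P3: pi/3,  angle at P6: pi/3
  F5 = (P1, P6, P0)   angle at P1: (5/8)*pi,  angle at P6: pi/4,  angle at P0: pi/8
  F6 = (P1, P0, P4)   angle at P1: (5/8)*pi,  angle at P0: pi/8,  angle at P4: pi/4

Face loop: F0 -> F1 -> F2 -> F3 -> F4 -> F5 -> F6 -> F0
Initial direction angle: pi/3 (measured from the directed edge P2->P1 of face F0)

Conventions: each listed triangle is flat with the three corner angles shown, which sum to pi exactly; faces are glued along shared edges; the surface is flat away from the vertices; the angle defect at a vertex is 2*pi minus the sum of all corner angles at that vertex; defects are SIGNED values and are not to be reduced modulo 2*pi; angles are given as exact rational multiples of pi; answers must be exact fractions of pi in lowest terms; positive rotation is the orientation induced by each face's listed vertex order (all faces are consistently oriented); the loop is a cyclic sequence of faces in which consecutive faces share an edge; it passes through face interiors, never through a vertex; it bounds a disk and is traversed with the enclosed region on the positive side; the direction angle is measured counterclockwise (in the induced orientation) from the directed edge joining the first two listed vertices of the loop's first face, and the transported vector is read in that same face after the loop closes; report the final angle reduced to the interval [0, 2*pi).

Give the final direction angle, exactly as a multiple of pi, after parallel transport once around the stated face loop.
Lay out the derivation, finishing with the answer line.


enclosed vertex P1: corner angles sum to (7/4)*pi, defect = 2*pi - (7/4)*pi = pi/4
enclosed vertex P2: corner angles sum to (10/3)*pi, defect = 2*pi - (10/3)*pi = (-4/3)*pi
transport around the loop rotates by the sum of enclosed defects; add to the initial angle mod 2*pi
final angle = pi/3 - (13/12)*pi = (5/4)*pi (mod 2*pi)

Answer: final direction angle = (5/4)*pi
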